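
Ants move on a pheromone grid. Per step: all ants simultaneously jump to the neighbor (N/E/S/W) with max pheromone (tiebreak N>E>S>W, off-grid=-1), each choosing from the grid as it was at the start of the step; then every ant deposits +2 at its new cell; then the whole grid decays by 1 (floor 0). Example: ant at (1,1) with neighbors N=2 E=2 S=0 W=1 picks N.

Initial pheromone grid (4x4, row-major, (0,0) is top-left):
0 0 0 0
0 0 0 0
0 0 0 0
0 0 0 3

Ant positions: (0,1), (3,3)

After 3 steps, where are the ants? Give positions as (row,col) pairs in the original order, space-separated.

Step 1: ant0:(0,1)->E->(0,2) | ant1:(3,3)->N->(2,3)
  grid max=2 at (3,3)
Step 2: ant0:(0,2)->E->(0,3) | ant1:(2,3)->S->(3,3)
  grid max=3 at (3,3)
Step 3: ant0:(0,3)->S->(1,3) | ant1:(3,3)->N->(2,3)
  grid max=2 at (3,3)

(1,3) (2,3)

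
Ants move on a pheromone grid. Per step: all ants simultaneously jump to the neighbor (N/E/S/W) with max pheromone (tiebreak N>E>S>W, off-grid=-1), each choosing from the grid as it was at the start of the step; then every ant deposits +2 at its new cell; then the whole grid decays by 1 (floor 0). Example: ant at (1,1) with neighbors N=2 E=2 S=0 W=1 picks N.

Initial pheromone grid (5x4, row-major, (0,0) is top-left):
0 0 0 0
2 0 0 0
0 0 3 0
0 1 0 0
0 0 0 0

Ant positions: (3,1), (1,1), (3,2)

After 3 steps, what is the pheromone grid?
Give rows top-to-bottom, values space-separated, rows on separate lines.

After step 1: ants at (2,1),(1,0),(2,2)
  0 0 0 0
  3 0 0 0
  0 1 4 0
  0 0 0 0
  0 0 0 0
After step 2: ants at (2,2),(0,0),(2,1)
  1 0 0 0
  2 0 0 0
  0 2 5 0
  0 0 0 0
  0 0 0 0
After step 3: ants at (2,1),(1,0),(2,2)
  0 0 0 0
  3 0 0 0
  0 3 6 0
  0 0 0 0
  0 0 0 0

0 0 0 0
3 0 0 0
0 3 6 0
0 0 0 0
0 0 0 0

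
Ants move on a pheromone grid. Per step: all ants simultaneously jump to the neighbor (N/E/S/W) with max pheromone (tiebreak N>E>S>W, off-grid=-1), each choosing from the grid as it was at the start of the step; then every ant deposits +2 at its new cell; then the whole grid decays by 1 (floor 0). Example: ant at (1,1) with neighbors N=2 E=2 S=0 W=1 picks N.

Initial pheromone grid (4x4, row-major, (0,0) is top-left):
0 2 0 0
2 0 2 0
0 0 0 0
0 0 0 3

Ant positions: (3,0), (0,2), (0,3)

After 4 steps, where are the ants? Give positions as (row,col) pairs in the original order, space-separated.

Step 1: ant0:(3,0)->N->(2,0) | ant1:(0,2)->S->(1,2) | ant2:(0,3)->S->(1,3)
  grid max=3 at (1,2)
Step 2: ant0:(2,0)->N->(1,0) | ant1:(1,2)->E->(1,3) | ant2:(1,3)->W->(1,2)
  grid max=4 at (1,2)
Step 3: ant0:(1,0)->N->(0,0) | ant1:(1,3)->W->(1,2) | ant2:(1,2)->E->(1,3)
  grid max=5 at (1,2)
Step 4: ant0:(0,0)->S->(1,0) | ant1:(1,2)->E->(1,3) | ant2:(1,3)->W->(1,2)
  grid max=6 at (1,2)

(1,0) (1,3) (1,2)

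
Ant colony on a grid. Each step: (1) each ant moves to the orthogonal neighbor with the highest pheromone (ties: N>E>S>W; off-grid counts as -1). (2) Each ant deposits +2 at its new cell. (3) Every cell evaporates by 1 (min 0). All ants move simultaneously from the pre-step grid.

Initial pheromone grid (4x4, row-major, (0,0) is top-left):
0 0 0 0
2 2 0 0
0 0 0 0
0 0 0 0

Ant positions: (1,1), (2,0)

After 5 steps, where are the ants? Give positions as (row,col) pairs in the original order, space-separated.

Step 1: ant0:(1,1)->W->(1,0) | ant1:(2,0)->N->(1,0)
  grid max=5 at (1,0)
Step 2: ant0:(1,0)->E->(1,1) | ant1:(1,0)->E->(1,1)
  grid max=4 at (1,0)
Step 3: ant0:(1,1)->W->(1,0) | ant1:(1,1)->W->(1,0)
  grid max=7 at (1,0)
Step 4: ant0:(1,0)->E->(1,1) | ant1:(1,0)->E->(1,1)
  grid max=6 at (1,0)
Step 5: ant0:(1,1)->W->(1,0) | ant1:(1,1)->W->(1,0)
  grid max=9 at (1,0)

(1,0) (1,0)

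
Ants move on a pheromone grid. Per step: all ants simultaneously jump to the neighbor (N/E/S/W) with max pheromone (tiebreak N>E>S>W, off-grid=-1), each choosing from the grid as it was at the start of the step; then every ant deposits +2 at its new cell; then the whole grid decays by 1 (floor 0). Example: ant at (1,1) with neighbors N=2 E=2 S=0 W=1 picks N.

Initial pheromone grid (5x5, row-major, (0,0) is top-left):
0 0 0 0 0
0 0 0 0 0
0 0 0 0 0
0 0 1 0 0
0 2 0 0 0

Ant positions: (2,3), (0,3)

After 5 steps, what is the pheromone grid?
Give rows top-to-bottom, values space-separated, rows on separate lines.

After step 1: ants at (1,3),(0,4)
  0 0 0 0 1
  0 0 0 1 0
  0 0 0 0 0
  0 0 0 0 0
  0 1 0 0 0
After step 2: ants at (0,3),(1,4)
  0 0 0 1 0
  0 0 0 0 1
  0 0 0 0 0
  0 0 0 0 0
  0 0 0 0 0
After step 3: ants at (0,4),(0,4)
  0 0 0 0 3
  0 0 0 0 0
  0 0 0 0 0
  0 0 0 0 0
  0 0 0 0 0
After step 4: ants at (1,4),(1,4)
  0 0 0 0 2
  0 0 0 0 3
  0 0 0 0 0
  0 0 0 0 0
  0 0 0 0 0
After step 5: ants at (0,4),(0,4)
  0 0 0 0 5
  0 0 0 0 2
  0 0 0 0 0
  0 0 0 0 0
  0 0 0 0 0

0 0 0 0 5
0 0 0 0 2
0 0 0 0 0
0 0 0 0 0
0 0 0 0 0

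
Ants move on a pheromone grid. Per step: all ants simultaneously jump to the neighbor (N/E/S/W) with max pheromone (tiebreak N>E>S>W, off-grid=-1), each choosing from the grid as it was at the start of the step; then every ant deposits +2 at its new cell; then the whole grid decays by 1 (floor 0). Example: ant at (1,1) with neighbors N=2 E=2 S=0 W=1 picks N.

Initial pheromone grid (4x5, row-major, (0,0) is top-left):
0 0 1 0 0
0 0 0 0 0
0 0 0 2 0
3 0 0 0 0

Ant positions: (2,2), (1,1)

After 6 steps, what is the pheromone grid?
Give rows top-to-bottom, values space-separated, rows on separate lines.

After step 1: ants at (2,3),(0,1)
  0 1 0 0 0
  0 0 0 0 0
  0 0 0 3 0
  2 0 0 0 0
After step 2: ants at (1,3),(0,2)
  0 0 1 0 0
  0 0 0 1 0
  0 0 0 2 0
  1 0 0 0 0
After step 3: ants at (2,3),(0,3)
  0 0 0 1 0
  0 0 0 0 0
  0 0 0 3 0
  0 0 0 0 0
After step 4: ants at (1,3),(0,4)
  0 0 0 0 1
  0 0 0 1 0
  0 0 0 2 0
  0 0 0 0 0
After step 5: ants at (2,3),(1,4)
  0 0 0 0 0
  0 0 0 0 1
  0 0 0 3 0
  0 0 0 0 0
After step 6: ants at (1,3),(0,4)
  0 0 0 0 1
  0 0 0 1 0
  0 0 0 2 0
  0 0 0 0 0

0 0 0 0 1
0 0 0 1 0
0 0 0 2 0
0 0 0 0 0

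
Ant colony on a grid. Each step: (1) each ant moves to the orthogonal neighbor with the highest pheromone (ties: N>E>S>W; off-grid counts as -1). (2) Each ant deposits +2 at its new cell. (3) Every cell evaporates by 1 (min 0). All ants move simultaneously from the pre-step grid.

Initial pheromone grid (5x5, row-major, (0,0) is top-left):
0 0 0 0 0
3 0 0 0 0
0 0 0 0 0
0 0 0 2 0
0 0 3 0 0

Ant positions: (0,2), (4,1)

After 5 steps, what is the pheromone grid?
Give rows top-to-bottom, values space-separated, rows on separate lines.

After step 1: ants at (0,3),(4,2)
  0 0 0 1 0
  2 0 0 0 0
  0 0 0 0 0
  0 0 0 1 0
  0 0 4 0 0
After step 2: ants at (0,4),(3,2)
  0 0 0 0 1
  1 0 0 0 0
  0 0 0 0 0
  0 0 1 0 0
  0 0 3 0 0
After step 3: ants at (1,4),(4,2)
  0 0 0 0 0
  0 0 0 0 1
  0 0 0 0 0
  0 0 0 0 0
  0 0 4 0 0
After step 4: ants at (0,4),(3,2)
  0 0 0 0 1
  0 0 0 0 0
  0 0 0 0 0
  0 0 1 0 0
  0 0 3 0 0
After step 5: ants at (1,4),(4,2)
  0 0 0 0 0
  0 0 0 0 1
  0 0 0 0 0
  0 0 0 0 0
  0 0 4 0 0

0 0 0 0 0
0 0 0 0 1
0 0 0 0 0
0 0 0 0 0
0 0 4 0 0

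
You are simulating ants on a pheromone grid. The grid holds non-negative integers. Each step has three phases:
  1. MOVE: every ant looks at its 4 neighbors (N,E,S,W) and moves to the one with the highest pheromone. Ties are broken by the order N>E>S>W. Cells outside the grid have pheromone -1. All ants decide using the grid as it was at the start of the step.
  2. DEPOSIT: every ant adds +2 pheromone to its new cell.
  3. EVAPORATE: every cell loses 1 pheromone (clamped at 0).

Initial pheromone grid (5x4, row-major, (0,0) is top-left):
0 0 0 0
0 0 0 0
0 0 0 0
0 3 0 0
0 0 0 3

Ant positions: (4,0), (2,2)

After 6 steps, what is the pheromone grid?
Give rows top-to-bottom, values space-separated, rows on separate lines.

After step 1: ants at (3,0),(1,2)
  0 0 0 0
  0 0 1 0
  0 0 0 0
  1 2 0 0
  0 0 0 2
After step 2: ants at (3,1),(0,2)
  0 0 1 0
  0 0 0 0
  0 0 0 0
  0 3 0 0
  0 0 0 1
After step 3: ants at (2,1),(0,3)
  0 0 0 1
  0 0 0 0
  0 1 0 0
  0 2 0 0
  0 0 0 0
After step 4: ants at (3,1),(1,3)
  0 0 0 0
  0 0 0 1
  0 0 0 0
  0 3 0 0
  0 0 0 0
After step 5: ants at (2,1),(0,3)
  0 0 0 1
  0 0 0 0
  0 1 0 0
  0 2 0 0
  0 0 0 0
After step 6: ants at (3,1),(1,3)
  0 0 0 0
  0 0 0 1
  0 0 0 0
  0 3 0 0
  0 0 0 0

0 0 0 0
0 0 0 1
0 0 0 0
0 3 0 0
0 0 0 0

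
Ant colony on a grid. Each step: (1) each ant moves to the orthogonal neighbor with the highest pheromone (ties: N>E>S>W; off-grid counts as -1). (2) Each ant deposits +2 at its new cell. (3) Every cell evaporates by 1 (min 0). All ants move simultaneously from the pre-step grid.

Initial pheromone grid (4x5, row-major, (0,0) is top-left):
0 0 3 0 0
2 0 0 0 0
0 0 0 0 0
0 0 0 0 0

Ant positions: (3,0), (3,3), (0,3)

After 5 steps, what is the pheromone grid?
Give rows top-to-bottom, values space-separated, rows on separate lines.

After step 1: ants at (2,0),(2,3),(0,2)
  0 0 4 0 0
  1 0 0 0 0
  1 0 0 1 0
  0 0 0 0 0
After step 2: ants at (1,0),(1,3),(0,3)
  0 0 3 1 0
  2 0 0 1 0
  0 0 0 0 0
  0 0 0 0 0
After step 3: ants at (0,0),(0,3),(0,2)
  1 0 4 2 0
  1 0 0 0 0
  0 0 0 0 0
  0 0 0 0 0
After step 4: ants at (1,0),(0,2),(0,3)
  0 0 5 3 0
  2 0 0 0 0
  0 0 0 0 0
  0 0 0 0 0
After step 5: ants at (0,0),(0,3),(0,2)
  1 0 6 4 0
  1 0 0 0 0
  0 0 0 0 0
  0 0 0 0 0

1 0 6 4 0
1 0 0 0 0
0 0 0 0 0
0 0 0 0 0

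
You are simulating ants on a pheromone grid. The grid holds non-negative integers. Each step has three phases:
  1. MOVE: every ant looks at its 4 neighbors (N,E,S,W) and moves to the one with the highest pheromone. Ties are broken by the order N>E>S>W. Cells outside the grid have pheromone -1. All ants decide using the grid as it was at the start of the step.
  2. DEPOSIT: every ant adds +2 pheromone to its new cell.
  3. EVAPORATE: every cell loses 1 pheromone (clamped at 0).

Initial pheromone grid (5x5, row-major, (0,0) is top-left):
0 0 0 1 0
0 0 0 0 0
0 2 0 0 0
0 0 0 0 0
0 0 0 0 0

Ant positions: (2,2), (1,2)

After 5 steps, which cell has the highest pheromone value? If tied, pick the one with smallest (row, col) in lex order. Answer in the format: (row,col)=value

Step 1: ant0:(2,2)->W->(2,1) | ant1:(1,2)->N->(0,2)
  grid max=3 at (2,1)
Step 2: ant0:(2,1)->N->(1,1) | ant1:(0,2)->E->(0,3)
  grid max=2 at (2,1)
Step 3: ant0:(1,1)->S->(2,1) | ant1:(0,3)->E->(0,4)
  grid max=3 at (2,1)
Step 4: ant0:(2,1)->N->(1,1) | ant1:(0,4)->S->(1,4)
  grid max=2 at (2,1)
Step 5: ant0:(1,1)->S->(2,1) | ant1:(1,4)->N->(0,4)
  grid max=3 at (2,1)
Final grid:
  0 0 0 0 1
  0 0 0 0 0
  0 3 0 0 0
  0 0 0 0 0
  0 0 0 0 0
Max pheromone 3 at (2,1)

Answer: (2,1)=3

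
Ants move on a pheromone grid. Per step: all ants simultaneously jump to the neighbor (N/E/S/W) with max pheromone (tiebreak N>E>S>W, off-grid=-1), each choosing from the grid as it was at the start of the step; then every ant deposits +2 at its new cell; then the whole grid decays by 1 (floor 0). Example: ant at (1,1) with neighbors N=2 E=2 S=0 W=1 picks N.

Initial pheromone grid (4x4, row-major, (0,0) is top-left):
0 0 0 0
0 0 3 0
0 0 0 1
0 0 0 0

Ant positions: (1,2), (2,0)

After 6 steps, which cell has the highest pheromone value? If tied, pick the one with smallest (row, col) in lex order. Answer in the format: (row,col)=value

Answer: (1,2)=5

Derivation:
Step 1: ant0:(1,2)->N->(0,2) | ant1:(2,0)->N->(1,0)
  grid max=2 at (1,2)
Step 2: ant0:(0,2)->S->(1,2) | ant1:(1,0)->N->(0,0)
  grid max=3 at (1,2)
Step 3: ant0:(1,2)->N->(0,2) | ant1:(0,0)->E->(0,1)
  grid max=2 at (1,2)
Step 4: ant0:(0,2)->S->(1,2) | ant1:(0,1)->E->(0,2)
  grid max=3 at (1,2)
Step 5: ant0:(1,2)->N->(0,2) | ant1:(0,2)->S->(1,2)
  grid max=4 at (1,2)
Step 6: ant0:(0,2)->S->(1,2) | ant1:(1,2)->N->(0,2)
  grid max=5 at (1,2)
Final grid:
  0 0 4 0
  0 0 5 0
  0 0 0 0
  0 0 0 0
Max pheromone 5 at (1,2)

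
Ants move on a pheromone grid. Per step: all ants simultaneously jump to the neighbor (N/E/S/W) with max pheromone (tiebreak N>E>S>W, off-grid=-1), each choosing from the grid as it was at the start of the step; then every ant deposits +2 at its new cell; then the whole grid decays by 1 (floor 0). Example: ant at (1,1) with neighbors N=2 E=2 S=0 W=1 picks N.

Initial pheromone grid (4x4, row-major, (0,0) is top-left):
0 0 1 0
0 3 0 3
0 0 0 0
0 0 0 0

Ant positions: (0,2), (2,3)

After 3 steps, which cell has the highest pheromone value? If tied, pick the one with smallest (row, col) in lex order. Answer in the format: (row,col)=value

Step 1: ant0:(0,2)->E->(0,3) | ant1:(2,3)->N->(1,3)
  grid max=4 at (1,3)
Step 2: ant0:(0,3)->S->(1,3) | ant1:(1,3)->N->(0,3)
  grid max=5 at (1,3)
Step 3: ant0:(1,3)->N->(0,3) | ant1:(0,3)->S->(1,3)
  grid max=6 at (1,3)
Final grid:
  0 0 0 3
  0 0 0 6
  0 0 0 0
  0 0 0 0
Max pheromone 6 at (1,3)

Answer: (1,3)=6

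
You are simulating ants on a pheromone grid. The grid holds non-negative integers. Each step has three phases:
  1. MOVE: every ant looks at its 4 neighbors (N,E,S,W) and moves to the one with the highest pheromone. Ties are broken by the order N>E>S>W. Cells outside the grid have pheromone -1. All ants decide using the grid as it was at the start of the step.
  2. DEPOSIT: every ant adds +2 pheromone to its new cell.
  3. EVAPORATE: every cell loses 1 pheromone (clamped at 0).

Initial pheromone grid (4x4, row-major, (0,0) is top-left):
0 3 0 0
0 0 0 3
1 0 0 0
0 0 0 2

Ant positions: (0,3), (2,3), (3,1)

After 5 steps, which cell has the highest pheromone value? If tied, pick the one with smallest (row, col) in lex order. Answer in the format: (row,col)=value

Answer: (1,3)=10

Derivation:
Step 1: ant0:(0,3)->S->(1,3) | ant1:(2,3)->N->(1,3) | ant2:(3,1)->N->(2,1)
  grid max=6 at (1,3)
Step 2: ant0:(1,3)->N->(0,3) | ant1:(1,3)->N->(0,3) | ant2:(2,1)->N->(1,1)
  grid max=5 at (1,3)
Step 3: ant0:(0,3)->S->(1,3) | ant1:(0,3)->S->(1,3) | ant2:(1,1)->N->(0,1)
  grid max=8 at (1,3)
Step 4: ant0:(1,3)->N->(0,3) | ant1:(1,3)->N->(0,3) | ant2:(0,1)->E->(0,2)
  grid max=7 at (1,3)
Step 5: ant0:(0,3)->S->(1,3) | ant1:(0,3)->S->(1,3) | ant2:(0,2)->E->(0,3)
  grid max=10 at (1,3)
Final grid:
  0 0 0 6
  0 0 0 10
  0 0 0 0
  0 0 0 0
Max pheromone 10 at (1,3)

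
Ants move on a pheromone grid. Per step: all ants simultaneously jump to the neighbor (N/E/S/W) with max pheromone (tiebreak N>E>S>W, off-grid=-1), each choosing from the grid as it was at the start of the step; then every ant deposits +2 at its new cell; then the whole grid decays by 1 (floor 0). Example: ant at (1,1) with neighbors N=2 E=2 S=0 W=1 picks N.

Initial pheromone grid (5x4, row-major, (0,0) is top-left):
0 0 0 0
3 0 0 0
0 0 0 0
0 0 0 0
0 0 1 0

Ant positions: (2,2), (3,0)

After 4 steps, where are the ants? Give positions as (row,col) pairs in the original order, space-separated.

Step 1: ant0:(2,2)->N->(1,2) | ant1:(3,0)->N->(2,0)
  grid max=2 at (1,0)
Step 2: ant0:(1,2)->N->(0,2) | ant1:(2,0)->N->(1,0)
  grid max=3 at (1,0)
Step 3: ant0:(0,2)->E->(0,3) | ant1:(1,0)->N->(0,0)
  grid max=2 at (1,0)
Step 4: ant0:(0,3)->S->(1,3) | ant1:(0,0)->S->(1,0)
  grid max=3 at (1,0)

(1,3) (1,0)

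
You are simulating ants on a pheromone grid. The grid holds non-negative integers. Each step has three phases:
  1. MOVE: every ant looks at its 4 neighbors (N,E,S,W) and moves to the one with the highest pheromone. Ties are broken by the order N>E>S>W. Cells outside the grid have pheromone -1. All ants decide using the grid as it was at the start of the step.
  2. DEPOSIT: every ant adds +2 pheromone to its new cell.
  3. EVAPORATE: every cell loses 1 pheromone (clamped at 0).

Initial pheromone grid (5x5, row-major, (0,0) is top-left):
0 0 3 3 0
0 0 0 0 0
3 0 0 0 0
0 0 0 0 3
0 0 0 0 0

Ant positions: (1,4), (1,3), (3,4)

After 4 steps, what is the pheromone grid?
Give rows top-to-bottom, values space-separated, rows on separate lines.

After step 1: ants at (0,4),(0,3),(2,4)
  0 0 2 4 1
  0 0 0 0 0
  2 0 0 0 1
  0 0 0 0 2
  0 0 0 0 0
After step 2: ants at (0,3),(0,2),(3,4)
  0 0 3 5 0
  0 0 0 0 0
  1 0 0 0 0
  0 0 0 0 3
  0 0 0 0 0
After step 3: ants at (0,2),(0,3),(2,4)
  0 0 4 6 0
  0 0 0 0 0
  0 0 0 0 1
  0 0 0 0 2
  0 0 0 0 0
After step 4: ants at (0,3),(0,2),(3,4)
  0 0 5 7 0
  0 0 0 0 0
  0 0 0 0 0
  0 0 0 0 3
  0 0 0 0 0

0 0 5 7 0
0 0 0 0 0
0 0 0 0 0
0 0 0 0 3
0 0 0 0 0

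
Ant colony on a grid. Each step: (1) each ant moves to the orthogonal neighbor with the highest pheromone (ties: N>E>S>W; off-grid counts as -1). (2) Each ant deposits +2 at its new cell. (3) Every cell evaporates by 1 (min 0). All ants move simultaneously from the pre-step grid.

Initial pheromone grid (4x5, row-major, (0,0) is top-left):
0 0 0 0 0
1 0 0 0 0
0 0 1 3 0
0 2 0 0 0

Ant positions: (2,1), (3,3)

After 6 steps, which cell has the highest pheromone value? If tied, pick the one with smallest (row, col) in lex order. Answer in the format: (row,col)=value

Answer: (2,3)=3

Derivation:
Step 1: ant0:(2,1)->S->(3,1) | ant1:(3,3)->N->(2,3)
  grid max=4 at (2,3)
Step 2: ant0:(3,1)->N->(2,1) | ant1:(2,3)->N->(1,3)
  grid max=3 at (2,3)
Step 3: ant0:(2,1)->S->(3,1) | ant1:(1,3)->S->(2,3)
  grid max=4 at (2,3)
Step 4: ant0:(3,1)->N->(2,1) | ant1:(2,3)->N->(1,3)
  grid max=3 at (2,3)
Step 5: ant0:(2,1)->S->(3,1) | ant1:(1,3)->S->(2,3)
  grid max=4 at (2,3)
Step 6: ant0:(3,1)->N->(2,1) | ant1:(2,3)->N->(1,3)
  grid max=3 at (2,3)
Final grid:
  0 0 0 0 0
  0 0 0 1 0
  0 1 0 3 0
  0 2 0 0 0
Max pheromone 3 at (2,3)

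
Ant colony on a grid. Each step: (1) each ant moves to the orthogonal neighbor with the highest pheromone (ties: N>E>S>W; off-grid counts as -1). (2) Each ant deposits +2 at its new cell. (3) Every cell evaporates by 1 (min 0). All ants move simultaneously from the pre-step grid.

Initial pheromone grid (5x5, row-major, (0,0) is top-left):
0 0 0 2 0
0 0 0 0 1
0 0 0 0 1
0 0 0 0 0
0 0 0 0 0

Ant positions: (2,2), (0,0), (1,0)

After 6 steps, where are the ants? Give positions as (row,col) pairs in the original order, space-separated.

Step 1: ant0:(2,2)->N->(1,2) | ant1:(0,0)->E->(0,1) | ant2:(1,0)->N->(0,0)
  grid max=1 at (0,0)
Step 2: ant0:(1,2)->N->(0,2) | ant1:(0,1)->W->(0,0) | ant2:(0,0)->E->(0,1)
  grid max=2 at (0,0)
Step 3: ant0:(0,2)->W->(0,1) | ant1:(0,0)->E->(0,1) | ant2:(0,1)->W->(0,0)
  grid max=5 at (0,1)
Step 4: ant0:(0,1)->W->(0,0) | ant1:(0,1)->W->(0,0) | ant2:(0,0)->E->(0,1)
  grid max=6 at (0,0)
Step 5: ant0:(0,0)->E->(0,1) | ant1:(0,0)->E->(0,1) | ant2:(0,1)->W->(0,0)
  grid max=9 at (0,1)
Step 6: ant0:(0,1)->W->(0,0) | ant1:(0,1)->W->(0,0) | ant2:(0,0)->E->(0,1)
  grid max=10 at (0,0)

(0,0) (0,0) (0,1)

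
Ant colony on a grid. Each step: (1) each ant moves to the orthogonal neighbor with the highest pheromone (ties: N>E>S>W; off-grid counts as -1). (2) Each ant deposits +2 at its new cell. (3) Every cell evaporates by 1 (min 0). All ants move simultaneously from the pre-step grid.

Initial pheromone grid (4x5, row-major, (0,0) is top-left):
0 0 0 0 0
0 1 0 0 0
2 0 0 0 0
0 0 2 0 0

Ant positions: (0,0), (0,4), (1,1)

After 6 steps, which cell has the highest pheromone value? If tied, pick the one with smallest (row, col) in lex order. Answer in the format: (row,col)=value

Step 1: ant0:(0,0)->E->(0,1) | ant1:(0,4)->S->(1,4) | ant2:(1,1)->N->(0,1)
  grid max=3 at (0,1)
Step 2: ant0:(0,1)->E->(0,2) | ant1:(1,4)->N->(0,4) | ant2:(0,1)->E->(0,2)
  grid max=3 at (0,2)
Step 3: ant0:(0,2)->W->(0,1) | ant1:(0,4)->S->(1,4) | ant2:(0,2)->W->(0,1)
  grid max=5 at (0,1)
Step 4: ant0:(0,1)->E->(0,2) | ant1:(1,4)->N->(0,4) | ant2:(0,1)->E->(0,2)
  grid max=5 at (0,2)
Step 5: ant0:(0,2)->W->(0,1) | ant1:(0,4)->S->(1,4) | ant2:(0,2)->W->(0,1)
  grid max=7 at (0,1)
Step 6: ant0:(0,1)->E->(0,2) | ant1:(1,4)->N->(0,4) | ant2:(0,1)->E->(0,2)
  grid max=7 at (0,2)
Final grid:
  0 6 7 0 1
  0 0 0 0 0
  0 0 0 0 0
  0 0 0 0 0
Max pheromone 7 at (0,2)

Answer: (0,2)=7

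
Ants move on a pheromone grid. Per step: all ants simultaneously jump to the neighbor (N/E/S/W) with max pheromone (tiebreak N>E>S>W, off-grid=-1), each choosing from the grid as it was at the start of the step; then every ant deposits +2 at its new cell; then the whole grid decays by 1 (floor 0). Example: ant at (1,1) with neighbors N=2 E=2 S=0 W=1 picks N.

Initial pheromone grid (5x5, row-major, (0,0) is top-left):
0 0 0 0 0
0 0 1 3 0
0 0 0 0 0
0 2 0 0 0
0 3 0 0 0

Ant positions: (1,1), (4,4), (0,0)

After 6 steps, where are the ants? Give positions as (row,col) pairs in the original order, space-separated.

Step 1: ant0:(1,1)->E->(1,2) | ant1:(4,4)->N->(3,4) | ant2:(0,0)->E->(0,1)
  grid max=2 at (1,2)
Step 2: ant0:(1,2)->E->(1,3) | ant1:(3,4)->N->(2,4) | ant2:(0,1)->E->(0,2)
  grid max=3 at (1,3)
Step 3: ant0:(1,3)->W->(1,2) | ant1:(2,4)->N->(1,4) | ant2:(0,2)->S->(1,2)
  grid max=4 at (1,2)
Step 4: ant0:(1,2)->E->(1,3) | ant1:(1,4)->W->(1,3) | ant2:(1,2)->E->(1,3)
  grid max=7 at (1,3)
Step 5: ant0:(1,3)->W->(1,2) | ant1:(1,3)->W->(1,2) | ant2:(1,3)->W->(1,2)
  grid max=8 at (1,2)
Step 6: ant0:(1,2)->E->(1,3) | ant1:(1,2)->E->(1,3) | ant2:(1,2)->E->(1,3)
  grid max=11 at (1,3)

(1,3) (1,3) (1,3)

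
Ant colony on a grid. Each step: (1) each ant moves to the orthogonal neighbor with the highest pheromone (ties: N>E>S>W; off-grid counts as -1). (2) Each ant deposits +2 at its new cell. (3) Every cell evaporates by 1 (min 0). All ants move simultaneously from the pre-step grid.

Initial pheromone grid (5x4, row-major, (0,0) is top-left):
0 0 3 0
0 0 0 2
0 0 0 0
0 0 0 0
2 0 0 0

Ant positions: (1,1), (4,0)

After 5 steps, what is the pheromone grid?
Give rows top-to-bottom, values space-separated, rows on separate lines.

After step 1: ants at (0,1),(3,0)
  0 1 2 0
  0 0 0 1
  0 0 0 0
  1 0 0 0
  1 0 0 0
After step 2: ants at (0,2),(4,0)
  0 0 3 0
  0 0 0 0
  0 0 0 0
  0 0 0 0
  2 0 0 0
After step 3: ants at (0,3),(3,0)
  0 0 2 1
  0 0 0 0
  0 0 0 0
  1 0 0 0
  1 0 0 0
After step 4: ants at (0,2),(4,0)
  0 0 3 0
  0 0 0 0
  0 0 0 0
  0 0 0 0
  2 0 0 0
After step 5: ants at (0,3),(3,0)
  0 0 2 1
  0 0 0 0
  0 0 0 0
  1 0 0 0
  1 0 0 0

0 0 2 1
0 0 0 0
0 0 0 0
1 0 0 0
1 0 0 0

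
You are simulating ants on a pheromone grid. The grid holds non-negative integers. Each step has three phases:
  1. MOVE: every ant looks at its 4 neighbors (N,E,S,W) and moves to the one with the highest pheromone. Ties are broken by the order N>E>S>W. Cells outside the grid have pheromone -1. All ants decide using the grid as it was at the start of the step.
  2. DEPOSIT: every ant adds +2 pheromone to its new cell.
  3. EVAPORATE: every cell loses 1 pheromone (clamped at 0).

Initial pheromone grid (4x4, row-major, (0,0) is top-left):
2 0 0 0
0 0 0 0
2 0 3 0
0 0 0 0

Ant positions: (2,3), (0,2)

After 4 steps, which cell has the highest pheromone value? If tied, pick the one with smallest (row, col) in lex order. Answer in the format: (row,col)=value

Answer: (2,2)=5

Derivation:
Step 1: ant0:(2,3)->W->(2,2) | ant1:(0,2)->E->(0,3)
  grid max=4 at (2,2)
Step 2: ant0:(2,2)->N->(1,2) | ant1:(0,3)->S->(1,3)
  grid max=3 at (2,2)
Step 3: ant0:(1,2)->S->(2,2) | ant1:(1,3)->W->(1,2)
  grid max=4 at (2,2)
Step 4: ant0:(2,2)->N->(1,2) | ant1:(1,2)->S->(2,2)
  grid max=5 at (2,2)
Final grid:
  0 0 0 0
  0 0 3 0
  0 0 5 0
  0 0 0 0
Max pheromone 5 at (2,2)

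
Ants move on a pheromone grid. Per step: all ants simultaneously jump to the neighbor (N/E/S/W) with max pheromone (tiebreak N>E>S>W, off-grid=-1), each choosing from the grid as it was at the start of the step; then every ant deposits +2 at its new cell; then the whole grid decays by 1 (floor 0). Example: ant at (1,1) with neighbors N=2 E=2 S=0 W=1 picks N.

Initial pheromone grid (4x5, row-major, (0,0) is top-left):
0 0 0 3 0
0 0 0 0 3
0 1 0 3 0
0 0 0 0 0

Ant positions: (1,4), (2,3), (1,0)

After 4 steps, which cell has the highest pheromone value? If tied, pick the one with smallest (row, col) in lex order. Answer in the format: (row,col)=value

Answer: (1,4)=5

Derivation:
Step 1: ant0:(1,4)->N->(0,4) | ant1:(2,3)->N->(1,3) | ant2:(1,0)->N->(0,0)
  grid max=2 at (0,3)
Step 2: ant0:(0,4)->S->(1,4) | ant1:(1,3)->N->(0,3) | ant2:(0,0)->E->(0,1)
  grid max=3 at (0,3)
Step 3: ant0:(1,4)->N->(0,4) | ant1:(0,3)->E->(0,4) | ant2:(0,1)->E->(0,2)
  grid max=3 at (0,4)
Step 4: ant0:(0,4)->S->(1,4) | ant1:(0,4)->S->(1,4) | ant2:(0,2)->E->(0,3)
  grid max=5 at (1,4)
Final grid:
  0 0 0 3 2
  0 0 0 0 5
  0 0 0 0 0
  0 0 0 0 0
Max pheromone 5 at (1,4)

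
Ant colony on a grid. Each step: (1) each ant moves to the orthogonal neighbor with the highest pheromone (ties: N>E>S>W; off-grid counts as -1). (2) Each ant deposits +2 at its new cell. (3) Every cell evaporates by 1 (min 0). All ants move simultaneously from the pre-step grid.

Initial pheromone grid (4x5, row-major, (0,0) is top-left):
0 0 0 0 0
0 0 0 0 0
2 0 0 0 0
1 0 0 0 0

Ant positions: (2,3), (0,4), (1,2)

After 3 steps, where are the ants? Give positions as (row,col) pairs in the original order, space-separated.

Step 1: ant0:(2,3)->N->(1,3) | ant1:(0,4)->S->(1,4) | ant2:(1,2)->N->(0,2)
  grid max=1 at (0,2)
Step 2: ant0:(1,3)->E->(1,4) | ant1:(1,4)->W->(1,3) | ant2:(0,2)->E->(0,3)
  grid max=2 at (1,3)
Step 3: ant0:(1,4)->W->(1,3) | ant1:(1,3)->E->(1,4) | ant2:(0,3)->S->(1,3)
  grid max=5 at (1,3)

(1,3) (1,4) (1,3)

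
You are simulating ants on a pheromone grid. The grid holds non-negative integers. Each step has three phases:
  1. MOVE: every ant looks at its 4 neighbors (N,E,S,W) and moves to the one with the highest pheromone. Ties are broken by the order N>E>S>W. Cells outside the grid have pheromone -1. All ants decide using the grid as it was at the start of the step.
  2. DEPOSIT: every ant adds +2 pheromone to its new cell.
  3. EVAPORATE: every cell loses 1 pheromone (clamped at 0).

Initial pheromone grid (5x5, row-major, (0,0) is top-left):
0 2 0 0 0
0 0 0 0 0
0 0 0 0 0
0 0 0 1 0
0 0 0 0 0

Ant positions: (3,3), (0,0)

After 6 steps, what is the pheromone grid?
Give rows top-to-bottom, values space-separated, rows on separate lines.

After step 1: ants at (2,3),(0,1)
  0 3 0 0 0
  0 0 0 0 0
  0 0 0 1 0
  0 0 0 0 0
  0 0 0 0 0
After step 2: ants at (1,3),(0,2)
  0 2 1 0 0
  0 0 0 1 0
  0 0 0 0 0
  0 0 0 0 0
  0 0 0 0 0
After step 3: ants at (0,3),(0,1)
  0 3 0 1 0
  0 0 0 0 0
  0 0 0 0 0
  0 0 0 0 0
  0 0 0 0 0
After step 4: ants at (0,4),(0,2)
  0 2 1 0 1
  0 0 0 0 0
  0 0 0 0 0
  0 0 0 0 0
  0 0 0 0 0
After step 5: ants at (1,4),(0,1)
  0 3 0 0 0
  0 0 0 0 1
  0 0 0 0 0
  0 0 0 0 0
  0 0 0 0 0
After step 6: ants at (0,4),(0,2)
  0 2 1 0 1
  0 0 0 0 0
  0 0 0 0 0
  0 0 0 0 0
  0 0 0 0 0

0 2 1 0 1
0 0 0 0 0
0 0 0 0 0
0 0 0 0 0
0 0 0 0 0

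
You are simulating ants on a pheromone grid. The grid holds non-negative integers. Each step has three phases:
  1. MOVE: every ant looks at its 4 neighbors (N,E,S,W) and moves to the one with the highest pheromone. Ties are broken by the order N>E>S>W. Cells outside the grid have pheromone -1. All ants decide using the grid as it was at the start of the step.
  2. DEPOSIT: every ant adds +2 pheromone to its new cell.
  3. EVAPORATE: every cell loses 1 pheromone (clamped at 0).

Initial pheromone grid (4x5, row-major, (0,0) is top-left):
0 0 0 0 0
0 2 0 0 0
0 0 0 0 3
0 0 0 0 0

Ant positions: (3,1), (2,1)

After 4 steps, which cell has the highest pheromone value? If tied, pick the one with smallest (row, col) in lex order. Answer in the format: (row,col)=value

Step 1: ant0:(3,1)->N->(2,1) | ant1:(2,1)->N->(1,1)
  grid max=3 at (1,1)
Step 2: ant0:(2,1)->N->(1,1) | ant1:(1,1)->S->(2,1)
  grid max=4 at (1,1)
Step 3: ant0:(1,1)->S->(2,1) | ant1:(2,1)->N->(1,1)
  grid max=5 at (1,1)
Step 4: ant0:(2,1)->N->(1,1) | ant1:(1,1)->S->(2,1)
  grid max=6 at (1,1)
Final grid:
  0 0 0 0 0
  0 6 0 0 0
  0 4 0 0 0
  0 0 0 0 0
Max pheromone 6 at (1,1)

Answer: (1,1)=6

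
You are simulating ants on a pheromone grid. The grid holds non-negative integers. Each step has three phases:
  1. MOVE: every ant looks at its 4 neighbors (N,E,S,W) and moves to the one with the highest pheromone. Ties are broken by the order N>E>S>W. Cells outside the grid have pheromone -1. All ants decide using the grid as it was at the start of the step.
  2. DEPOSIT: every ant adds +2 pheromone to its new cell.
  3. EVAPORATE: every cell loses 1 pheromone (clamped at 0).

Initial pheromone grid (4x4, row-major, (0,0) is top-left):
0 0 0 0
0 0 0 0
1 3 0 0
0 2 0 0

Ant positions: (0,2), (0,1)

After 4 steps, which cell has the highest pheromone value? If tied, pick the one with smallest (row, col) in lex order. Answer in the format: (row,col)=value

Answer: (0,2)=4

Derivation:
Step 1: ant0:(0,2)->E->(0,3) | ant1:(0,1)->E->(0,2)
  grid max=2 at (2,1)
Step 2: ant0:(0,3)->W->(0,2) | ant1:(0,2)->E->(0,3)
  grid max=2 at (0,2)
Step 3: ant0:(0,2)->E->(0,3) | ant1:(0,3)->W->(0,2)
  grid max=3 at (0,2)
Step 4: ant0:(0,3)->W->(0,2) | ant1:(0,2)->E->(0,3)
  grid max=4 at (0,2)
Final grid:
  0 0 4 4
  0 0 0 0
  0 0 0 0
  0 0 0 0
Max pheromone 4 at (0,2)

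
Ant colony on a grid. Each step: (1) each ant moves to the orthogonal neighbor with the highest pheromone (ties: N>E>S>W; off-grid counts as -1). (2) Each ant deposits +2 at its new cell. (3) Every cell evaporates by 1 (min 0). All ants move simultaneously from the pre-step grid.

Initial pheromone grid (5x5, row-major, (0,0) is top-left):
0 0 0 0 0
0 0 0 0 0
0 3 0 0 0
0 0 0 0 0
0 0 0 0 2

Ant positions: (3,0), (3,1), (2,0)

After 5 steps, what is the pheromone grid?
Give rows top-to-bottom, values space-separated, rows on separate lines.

After step 1: ants at (2,0),(2,1),(2,1)
  0 0 0 0 0
  0 0 0 0 0
  1 6 0 0 0
  0 0 0 0 0
  0 0 0 0 1
After step 2: ants at (2,1),(2,0),(2,0)
  0 0 0 0 0
  0 0 0 0 0
  4 7 0 0 0
  0 0 0 0 0
  0 0 0 0 0
After step 3: ants at (2,0),(2,1),(2,1)
  0 0 0 0 0
  0 0 0 0 0
  5 10 0 0 0
  0 0 0 0 0
  0 0 0 0 0
After step 4: ants at (2,1),(2,0),(2,0)
  0 0 0 0 0
  0 0 0 0 0
  8 11 0 0 0
  0 0 0 0 0
  0 0 0 0 0
After step 5: ants at (2,0),(2,1),(2,1)
  0 0 0 0 0
  0 0 0 0 0
  9 14 0 0 0
  0 0 0 0 0
  0 0 0 0 0

0 0 0 0 0
0 0 0 0 0
9 14 0 0 0
0 0 0 0 0
0 0 0 0 0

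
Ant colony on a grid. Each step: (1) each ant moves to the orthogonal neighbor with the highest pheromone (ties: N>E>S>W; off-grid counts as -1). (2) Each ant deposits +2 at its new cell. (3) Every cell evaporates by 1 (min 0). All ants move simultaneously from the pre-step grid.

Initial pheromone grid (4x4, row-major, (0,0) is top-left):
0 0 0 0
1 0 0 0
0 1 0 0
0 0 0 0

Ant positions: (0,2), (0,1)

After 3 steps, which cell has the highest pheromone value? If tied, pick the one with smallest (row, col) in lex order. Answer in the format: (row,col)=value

Answer: (0,2)=3

Derivation:
Step 1: ant0:(0,2)->E->(0,3) | ant1:(0,1)->E->(0,2)
  grid max=1 at (0,2)
Step 2: ant0:(0,3)->W->(0,2) | ant1:(0,2)->E->(0,3)
  grid max=2 at (0,2)
Step 3: ant0:(0,2)->E->(0,3) | ant1:(0,3)->W->(0,2)
  grid max=3 at (0,2)
Final grid:
  0 0 3 3
  0 0 0 0
  0 0 0 0
  0 0 0 0
Max pheromone 3 at (0,2)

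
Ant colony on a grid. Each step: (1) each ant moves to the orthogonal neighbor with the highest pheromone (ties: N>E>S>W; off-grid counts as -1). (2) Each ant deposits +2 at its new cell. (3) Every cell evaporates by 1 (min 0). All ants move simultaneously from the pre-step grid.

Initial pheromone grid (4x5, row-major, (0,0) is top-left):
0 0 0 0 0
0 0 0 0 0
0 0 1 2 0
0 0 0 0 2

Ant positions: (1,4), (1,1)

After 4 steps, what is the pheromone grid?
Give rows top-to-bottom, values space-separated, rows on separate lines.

After step 1: ants at (0,4),(0,1)
  0 1 0 0 1
  0 0 0 0 0
  0 0 0 1 0
  0 0 0 0 1
After step 2: ants at (1,4),(0,2)
  0 0 1 0 0
  0 0 0 0 1
  0 0 0 0 0
  0 0 0 0 0
After step 3: ants at (0,4),(0,3)
  0 0 0 1 1
  0 0 0 0 0
  0 0 0 0 0
  0 0 0 0 0
After step 4: ants at (0,3),(0,4)
  0 0 0 2 2
  0 0 0 0 0
  0 0 0 0 0
  0 0 0 0 0

0 0 0 2 2
0 0 0 0 0
0 0 0 0 0
0 0 0 0 0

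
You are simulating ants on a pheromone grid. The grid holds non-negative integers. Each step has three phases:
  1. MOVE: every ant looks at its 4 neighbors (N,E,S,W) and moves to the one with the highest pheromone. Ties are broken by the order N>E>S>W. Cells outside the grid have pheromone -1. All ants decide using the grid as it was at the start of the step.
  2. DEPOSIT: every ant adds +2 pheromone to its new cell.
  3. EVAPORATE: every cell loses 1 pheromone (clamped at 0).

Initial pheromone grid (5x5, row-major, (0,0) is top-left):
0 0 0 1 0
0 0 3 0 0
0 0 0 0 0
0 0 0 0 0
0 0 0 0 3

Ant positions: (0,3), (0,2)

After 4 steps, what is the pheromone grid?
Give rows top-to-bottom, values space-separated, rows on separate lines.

After step 1: ants at (0,4),(1,2)
  0 0 0 0 1
  0 0 4 0 0
  0 0 0 0 0
  0 0 0 0 0
  0 0 0 0 2
After step 2: ants at (1,4),(0,2)
  0 0 1 0 0
  0 0 3 0 1
  0 0 0 0 0
  0 0 0 0 0
  0 0 0 0 1
After step 3: ants at (0,4),(1,2)
  0 0 0 0 1
  0 0 4 0 0
  0 0 0 0 0
  0 0 0 0 0
  0 0 0 0 0
After step 4: ants at (1,4),(0,2)
  0 0 1 0 0
  0 0 3 0 1
  0 0 0 0 0
  0 0 0 0 0
  0 0 0 0 0

0 0 1 0 0
0 0 3 0 1
0 0 0 0 0
0 0 0 0 0
0 0 0 0 0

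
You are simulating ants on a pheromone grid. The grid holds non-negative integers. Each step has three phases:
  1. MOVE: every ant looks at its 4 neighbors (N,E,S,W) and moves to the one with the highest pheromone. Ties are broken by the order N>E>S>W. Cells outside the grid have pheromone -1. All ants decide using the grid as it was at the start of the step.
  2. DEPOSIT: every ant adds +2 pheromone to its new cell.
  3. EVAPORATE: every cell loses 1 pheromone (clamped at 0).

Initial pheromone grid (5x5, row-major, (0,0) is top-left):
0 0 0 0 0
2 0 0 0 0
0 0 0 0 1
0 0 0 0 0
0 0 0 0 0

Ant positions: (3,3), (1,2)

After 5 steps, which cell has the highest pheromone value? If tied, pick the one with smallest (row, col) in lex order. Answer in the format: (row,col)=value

Step 1: ant0:(3,3)->N->(2,3) | ant1:(1,2)->N->(0,2)
  grid max=1 at (0,2)
Step 2: ant0:(2,3)->N->(1,3) | ant1:(0,2)->E->(0,3)
  grid max=1 at (0,3)
Step 3: ant0:(1,3)->N->(0,3) | ant1:(0,3)->S->(1,3)
  grid max=2 at (0,3)
Step 4: ant0:(0,3)->S->(1,3) | ant1:(1,3)->N->(0,3)
  grid max=3 at (0,3)
Step 5: ant0:(1,3)->N->(0,3) | ant1:(0,3)->S->(1,3)
  grid max=4 at (0,3)
Final grid:
  0 0 0 4 0
  0 0 0 4 0
  0 0 0 0 0
  0 0 0 0 0
  0 0 0 0 0
Max pheromone 4 at (0,3)

Answer: (0,3)=4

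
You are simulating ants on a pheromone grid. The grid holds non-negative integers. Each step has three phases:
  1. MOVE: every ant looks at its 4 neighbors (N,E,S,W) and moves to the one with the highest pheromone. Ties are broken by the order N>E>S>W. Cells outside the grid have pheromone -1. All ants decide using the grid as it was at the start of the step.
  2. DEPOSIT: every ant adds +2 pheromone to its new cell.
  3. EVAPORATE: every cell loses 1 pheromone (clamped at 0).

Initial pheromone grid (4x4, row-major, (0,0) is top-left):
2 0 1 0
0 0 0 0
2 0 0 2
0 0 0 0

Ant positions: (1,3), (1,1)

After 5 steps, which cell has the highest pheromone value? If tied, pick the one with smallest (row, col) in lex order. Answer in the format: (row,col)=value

Step 1: ant0:(1,3)->S->(2,3) | ant1:(1,1)->N->(0,1)
  grid max=3 at (2,3)
Step 2: ant0:(2,3)->N->(1,3) | ant1:(0,1)->W->(0,0)
  grid max=2 at (0,0)
Step 3: ant0:(1,3)->S->(2,3) | ant1:(0,0)->E->(0,1)
  grid max=3 at (2,3)
Step 4: ant0:(2,3)->N->(1,3) | ant1:(0,1)->W->(0,0)
  grid max=2 at (0,0)
Step 5: ant0:(1,3)->S->(2,3) | ant1:(0,0)->E->(0,1)
  grid max=3 at (2,3)
Final grid:
  1 1 0 0
  0 0 0 0
  0 0 0 3
  0 0 0 0
Max pheromone 3 at (2,3)

Answer: (2,3)=3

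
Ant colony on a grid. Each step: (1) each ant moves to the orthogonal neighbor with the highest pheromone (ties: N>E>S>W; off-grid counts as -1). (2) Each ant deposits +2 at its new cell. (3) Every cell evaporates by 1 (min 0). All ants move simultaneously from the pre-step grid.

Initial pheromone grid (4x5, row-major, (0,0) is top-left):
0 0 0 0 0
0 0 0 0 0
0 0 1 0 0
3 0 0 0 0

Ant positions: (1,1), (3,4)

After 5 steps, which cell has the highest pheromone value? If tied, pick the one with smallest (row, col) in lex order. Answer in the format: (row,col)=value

Step 1: ant0:(1,1)->N->(0,1) | ant1:(3,4)->N->(2,4)
  grid max=2 at (3,0)
Step 2: ant0:(0,1)->E->(0,2) | ant1:(2,4)->N->(1,4)
  grid max=1 at (0,2)
Step 3: ant0:(0,2)->E->(0,3) | ant1:(1,4)->N->(0,4)
  grid max=1 at (0,3)
Step 4: ant0:(0,3)->E->(0,4) | ant1:(0,4)->W->(0,3)
  grid max=2 at (0,3)
Step 5: ant0:(0,4)->W->(0,3) | ant1:(0,3)->E->(0,4)
  grid max=3 at (0,3)
Final grid:
  0 0 0 3 3
  0 0 0 0 0
  0 0 0 0 0
  0 0 0 0 0
Max pheromone 3 at (0,3)

Answer: (0,3)=3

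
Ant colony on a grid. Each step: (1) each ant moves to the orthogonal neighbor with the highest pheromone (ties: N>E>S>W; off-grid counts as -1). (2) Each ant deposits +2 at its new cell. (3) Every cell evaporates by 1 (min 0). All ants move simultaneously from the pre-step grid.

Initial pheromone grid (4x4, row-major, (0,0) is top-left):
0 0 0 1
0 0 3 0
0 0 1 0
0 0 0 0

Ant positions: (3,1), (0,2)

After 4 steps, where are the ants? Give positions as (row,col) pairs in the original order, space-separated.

Step 1: ant0:(3,1)->N->(2,1) | ant1:(0,2)->S->(1,2)
  grid max=4 at (1,2)
Step 2: ant0:(2,1)->N->(1,1) | ant1:(1,2)->N->(0,2)
  grid max=3 at (1,2)
Step 3: ant0:(1,1)->E->(1,2) | ant1:(0,2)->S->(1,2)
  grid max=6 at (1,2)
Step 4: ant0:(1,2)->N->(0,2) | ant1:(1,2)->N->(0,2)
  grid max=5 at (1,2)

(0,2) (0,2)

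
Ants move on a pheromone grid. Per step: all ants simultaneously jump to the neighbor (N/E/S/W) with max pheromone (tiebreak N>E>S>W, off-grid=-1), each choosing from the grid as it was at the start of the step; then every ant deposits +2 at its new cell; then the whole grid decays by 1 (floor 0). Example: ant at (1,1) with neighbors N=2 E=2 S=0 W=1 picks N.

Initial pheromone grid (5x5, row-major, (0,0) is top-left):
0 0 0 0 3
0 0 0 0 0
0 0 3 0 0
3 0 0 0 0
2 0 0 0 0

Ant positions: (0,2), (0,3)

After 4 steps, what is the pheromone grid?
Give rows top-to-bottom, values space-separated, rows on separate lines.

After step 1: ants at (0,3),(0,4)
  0 0 0 1 4
  0 0 0 0 0
  0 0 2 0 0
  2 0 0 0 0
  1 0 0 0 0
After step 2: ants at (0,4),(0,3)
  0 0 0 2 5
  0 0 0 0 0
  0 0 1 0 0
  1 0 0 0 0
  0 0 0 0 0
After step 3: ants at (0,3),(0,4)
  0 0 0 3 6
  0 0 0 0 0
  0 0 0 0 0
  0 0 0 0 0
  0 0 0 0 0
After step 4: ants at (0,4),(0,3)
  0 0 0 4 7
  0 0 0 0 0
  0 0 0 0 0
  0 0 0 0 0
  0 0 0 0 0

0 0 0 4 7
0 0 0 0 0
0 0 0 0 0
0 0 0 0 0
0 0 0 0 0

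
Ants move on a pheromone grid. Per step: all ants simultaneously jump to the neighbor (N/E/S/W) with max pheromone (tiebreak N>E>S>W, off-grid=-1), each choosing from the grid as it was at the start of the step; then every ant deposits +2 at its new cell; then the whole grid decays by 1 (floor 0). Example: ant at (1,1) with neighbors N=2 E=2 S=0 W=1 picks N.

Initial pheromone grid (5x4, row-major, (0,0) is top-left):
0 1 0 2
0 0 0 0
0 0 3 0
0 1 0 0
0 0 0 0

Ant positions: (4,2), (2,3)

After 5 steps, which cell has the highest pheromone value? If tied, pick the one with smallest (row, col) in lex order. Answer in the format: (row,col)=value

Answer: (2,2)=8

Derivation:
Step 1: ant0:(4,2)->N->(3,2) | ant1:(2,3)->W->(2,2)
  grid max=4 at (2,2)
Step 2: ant0:(3,2)->N->(2,2) | ant1:(2,2)->S->(3,2)
  grid max=5 at (2,2)
Step 3: ant0:(2,2)->S->(3,2) | ant1:(3,2)->N->(2,2)
  grid max=6 at (2,2)
Step 4: ant0:(3,2)->N->(2,2) | ant1:(2,2)->S->(3,2)
  grid max=7 at (2,2)
Step 5: ant0:(2,2)->S->(3,2) | ant1:(3,2)->N->(2,2)
  grid max=8 at (2,2)
Final grid:
  0 0 0 0
  0 0 0 0
  0 0 8 0
  0 0 5 0
  0 0 0 0
Max pheromone 8 at (2,2)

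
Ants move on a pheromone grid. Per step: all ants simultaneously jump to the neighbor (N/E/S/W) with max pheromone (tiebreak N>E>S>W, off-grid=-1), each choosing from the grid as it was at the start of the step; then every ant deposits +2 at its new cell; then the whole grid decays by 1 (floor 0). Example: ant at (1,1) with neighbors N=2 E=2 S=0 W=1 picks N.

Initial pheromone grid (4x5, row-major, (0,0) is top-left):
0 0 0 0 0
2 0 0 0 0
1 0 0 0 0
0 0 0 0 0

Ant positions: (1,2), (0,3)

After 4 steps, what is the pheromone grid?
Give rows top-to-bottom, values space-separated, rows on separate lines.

After step 1: ants at (0,2),(0,4)
  0 0 1 0 1
  1 0 0 0 0
  0 0 0 0 0
  0 0 0 0 0
After step 2: ants at (0,3),(1,4)
  0 0 0 1 0
  0 0 0 0 1
  0 0 0 0 0
  0 0 0 0 0
After step 3: ants at (0,4),(0,4)
  0 0 0 0 3
  0 0 0 0 0
  0 0 0 0 0
  0 0 0 0 0
After step 4: ants at (1,4),(1,4)
  0 0 0 0 2
  0 0 0 0 3
  0 0 0 0 0
  0 0 0 0 0

0 0 0 0 2
0 0 0 0 3
0 0 0 0 0
0 0 0 0 0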